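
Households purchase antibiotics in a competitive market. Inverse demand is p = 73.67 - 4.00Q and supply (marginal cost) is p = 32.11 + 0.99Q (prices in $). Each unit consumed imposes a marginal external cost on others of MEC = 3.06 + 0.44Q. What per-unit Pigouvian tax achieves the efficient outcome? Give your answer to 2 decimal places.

Social marginal benefit = demand − MEC = 70.61 - 4.44Q.
Set SMB = MC: 70.61 - 4.44Q = 32.11 + 0.99Q → Q* = 7.0902.
The Pigouvian tax equals MEC at Q*: 3.06 + 0.44×7.0902 = 6.1797.

tax = $6.18 per unit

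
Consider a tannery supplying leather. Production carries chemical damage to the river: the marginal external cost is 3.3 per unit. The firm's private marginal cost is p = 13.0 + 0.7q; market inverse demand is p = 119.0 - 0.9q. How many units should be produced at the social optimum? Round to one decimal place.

Social marginal cost = private MC + MEC = 16.3 + 0.7q.
Set SMC = demand: 16.3 + 0.7q = 119.0 - 0.9q → q* = 64.1875.

q* = 64.2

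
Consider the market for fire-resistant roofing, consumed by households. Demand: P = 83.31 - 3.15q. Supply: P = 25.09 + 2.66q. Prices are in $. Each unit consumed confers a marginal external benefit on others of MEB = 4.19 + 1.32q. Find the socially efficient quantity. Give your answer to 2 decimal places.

Social marginal benefit = demand + MEB = 87.50 - 1.83q.
Set SMB = MC: 87.50 - 1.83q = 25.09 + 2.66q → q* = 13.8998.

q* = 13.90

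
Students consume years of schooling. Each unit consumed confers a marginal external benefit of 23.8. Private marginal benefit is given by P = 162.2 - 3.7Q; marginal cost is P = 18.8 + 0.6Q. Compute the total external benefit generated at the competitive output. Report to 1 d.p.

793.7

Market equilibrium (private): 18.8 + 0.6Q = 162.2 - 3.7Q → Q_m = 33.3488.
Total external benefit = MEB × Q_m = 23.8 × 33.3488 = 793.7014.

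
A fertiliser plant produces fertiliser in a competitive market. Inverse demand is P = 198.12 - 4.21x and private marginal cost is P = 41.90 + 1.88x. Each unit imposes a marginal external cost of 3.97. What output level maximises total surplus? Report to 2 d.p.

x* = 25.00

Social marginal cost = private MC + MEC = 45.87 + 1.88x.
Set SMC = demand: 45.87 + 1.88x = 198.12 - 4.21x → x* = 25.0000.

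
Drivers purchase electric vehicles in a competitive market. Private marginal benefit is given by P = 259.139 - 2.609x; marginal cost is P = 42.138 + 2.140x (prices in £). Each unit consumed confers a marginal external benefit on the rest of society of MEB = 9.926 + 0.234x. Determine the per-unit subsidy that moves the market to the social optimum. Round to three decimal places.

Social marginal benefit = demand + MEB = 269.065 - 2.375x.
Set SMB = MC: 269.065 - 2.375x = 42.138 + 2.140x → x* = 50.2607.
The Pigouvian subsidy equals MEB at x*: 9.926 + 0.234×50.2607 = 21.6870.

subsidy = £21.687 per unit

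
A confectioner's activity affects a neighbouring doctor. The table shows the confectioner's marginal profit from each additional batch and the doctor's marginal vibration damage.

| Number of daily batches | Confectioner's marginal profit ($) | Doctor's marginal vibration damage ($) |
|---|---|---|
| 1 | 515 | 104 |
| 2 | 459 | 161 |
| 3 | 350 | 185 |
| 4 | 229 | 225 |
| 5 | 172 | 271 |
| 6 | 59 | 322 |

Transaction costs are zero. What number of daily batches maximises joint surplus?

4

Bargaining reaches the level where marginal profit last exceeds marginal vibration damage.
That holds through level 4 (229 ≥ 225) but not at 5 (172 < 271).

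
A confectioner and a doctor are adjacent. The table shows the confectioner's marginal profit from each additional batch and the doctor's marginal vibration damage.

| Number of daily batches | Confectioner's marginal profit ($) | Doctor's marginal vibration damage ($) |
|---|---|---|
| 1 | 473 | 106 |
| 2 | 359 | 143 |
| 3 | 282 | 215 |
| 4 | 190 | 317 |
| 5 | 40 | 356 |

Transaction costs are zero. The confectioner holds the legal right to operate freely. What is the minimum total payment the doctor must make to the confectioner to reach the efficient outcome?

$230

Left alone the confectioner would choose level 5 (marginal profit stays positive).
Efficient level: k* = 3 (marginal profit ≥ marginal vibration damage through 3).
The doctor must at least cover the confectioner's forgone profit from cutting 5→3: 190 + 40 = 230.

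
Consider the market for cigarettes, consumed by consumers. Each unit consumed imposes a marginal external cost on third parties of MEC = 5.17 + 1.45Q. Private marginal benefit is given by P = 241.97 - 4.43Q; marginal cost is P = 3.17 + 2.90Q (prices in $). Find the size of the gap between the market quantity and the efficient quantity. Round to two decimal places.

Market equilibrium (private): 3.17 + 2.90Q = 241.97 - 4.43Q → Q_m = 32.5784.
Social marginal benefit = demand − MEC = 236.80 - 5.88Q.
Set SMB = MC: 236.80 - 5.88Q = 3.17 + 2.90Q → Q* = 26.6093.
Gap = |32.5784 − 26.6093| = 5.9691.

5.97 units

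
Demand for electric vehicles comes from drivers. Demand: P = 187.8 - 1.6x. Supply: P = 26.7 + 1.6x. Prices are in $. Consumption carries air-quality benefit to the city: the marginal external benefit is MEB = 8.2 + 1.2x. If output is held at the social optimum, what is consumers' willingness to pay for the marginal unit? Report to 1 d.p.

P = $52.4

Social marginal benefit = demand + MEB = 196.0 - 0.4x.
Set SMB = MC: 196.0 - 0.4x = 26.7 + 1.6x → x* = 84.6500.
Consumer price on the demand curve at x*: 187.8 − 1.6×84.6500 = 52.3600.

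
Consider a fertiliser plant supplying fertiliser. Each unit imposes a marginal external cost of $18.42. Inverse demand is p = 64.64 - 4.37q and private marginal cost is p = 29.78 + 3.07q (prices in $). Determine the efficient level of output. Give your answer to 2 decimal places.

q* = 2.21

Social marginal cost = private MC + MEC = 48.20 + 3.07q.
Set SMC = demand: 48.20 + 3.07q = 64.64 - 4.37q → q* = 2.2097.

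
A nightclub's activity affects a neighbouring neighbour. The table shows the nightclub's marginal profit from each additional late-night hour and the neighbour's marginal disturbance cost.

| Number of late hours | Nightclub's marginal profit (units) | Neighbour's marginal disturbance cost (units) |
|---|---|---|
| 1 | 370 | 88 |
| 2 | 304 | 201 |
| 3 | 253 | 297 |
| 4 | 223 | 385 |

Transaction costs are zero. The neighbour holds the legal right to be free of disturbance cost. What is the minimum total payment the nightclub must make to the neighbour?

Efficient level: marginal profit ≥ marginal disturbance cost through level 2, so k* = 2.
With the neighbour holding the right, the nightclub must at least compensate total damage at k*: 88 + 201 = 289.

289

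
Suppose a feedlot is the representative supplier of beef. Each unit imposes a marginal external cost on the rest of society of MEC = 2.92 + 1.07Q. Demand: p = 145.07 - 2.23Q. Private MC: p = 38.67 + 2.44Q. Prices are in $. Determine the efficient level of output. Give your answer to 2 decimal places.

Social marginal cost = private MC + MEC = 41.59 + 3.51Q.
Set SMC = demand: 41.59 + 3.51Q = 145.07 - 2.23Q → Q* = 18.0279.

Q* = 18.03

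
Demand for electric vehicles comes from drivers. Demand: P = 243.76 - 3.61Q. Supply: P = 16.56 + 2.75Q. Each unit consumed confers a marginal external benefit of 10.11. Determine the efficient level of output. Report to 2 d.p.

Social marginal benefit = demand + MEB = 253.87 - 3.61Q.
Set SMB = MC: 253.87 - 3.61Q = 16.56 + 2.75Q → Q* = 37.3129.

Q* = 37.31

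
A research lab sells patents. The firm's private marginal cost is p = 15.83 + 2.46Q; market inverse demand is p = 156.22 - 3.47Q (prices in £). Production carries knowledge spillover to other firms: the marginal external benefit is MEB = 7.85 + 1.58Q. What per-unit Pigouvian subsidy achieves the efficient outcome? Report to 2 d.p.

subsidy = £61.69 per unit

Social marginal cost = private MC − MEB = 7.98 + 0.88Q.
Set SMC = demand: 7.98 + 0.88Q = 156.22 - 3.47Q → Q* = 34.0782.
The Pigouvian subsidy equals MEB at Q*: 7.85 + 1.58×34.0782 = 61.6936.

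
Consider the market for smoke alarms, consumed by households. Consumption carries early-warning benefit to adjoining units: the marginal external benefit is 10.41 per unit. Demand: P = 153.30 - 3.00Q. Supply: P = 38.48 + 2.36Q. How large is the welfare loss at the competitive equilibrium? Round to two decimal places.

Market equilibrium (private): 38.48 + 2.36Q = 153.30 - 3.00Q → Q_m = 21.4216.
Social marginal benefit = demand + MEB = 163.71 - 3.00Q.
Set SMB = MC: 163.71 - 3.00Q = 38.48 + 2.36Q → Q* = 23.3638.
Between Q* and Q_m the wedge SMB − MC runs linearly from 0 to MEB(Q_m), so the loss is a triangle.
DWL = ½ × 1.9422 × 10.4100 = 10.1092.

DWL = 10.11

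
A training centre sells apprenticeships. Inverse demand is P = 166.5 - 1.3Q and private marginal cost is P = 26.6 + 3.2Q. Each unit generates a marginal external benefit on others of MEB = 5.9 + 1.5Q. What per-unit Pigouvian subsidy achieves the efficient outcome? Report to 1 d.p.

subsidy = 78.8 per unit

Social marginal cost = private MC − MEB = 20.7 + 1.7Q.
Set SMC = demand: 20.7 + 1.7Q = 166.5 - 1.3Q → Q* = 48.6000.
The Pigouvian subsidy equals MEB at Q*: 5.9 + 1.5×48.6000 = 78.8000.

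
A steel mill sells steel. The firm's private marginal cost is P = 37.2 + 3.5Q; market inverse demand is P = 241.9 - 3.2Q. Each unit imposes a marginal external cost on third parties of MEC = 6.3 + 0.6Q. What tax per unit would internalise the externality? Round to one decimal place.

Social marginal cost = private MC + MEC = 43.5 + 4.1Q.
Set SMC = demand: 43.5 + 4.1Q = 241.9 - 3.2Q → Q* = 27.1781.
The Pigouvian tax equals MEC at Q*: 6.3 + 0.6×27.1781 = 22.6069.

tax = 22.6 per unit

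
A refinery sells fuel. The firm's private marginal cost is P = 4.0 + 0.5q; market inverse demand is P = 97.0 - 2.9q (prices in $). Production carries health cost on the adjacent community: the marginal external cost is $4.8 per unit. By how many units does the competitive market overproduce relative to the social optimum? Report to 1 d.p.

Market equilibrium (private): 4.0 + 0.5q = 97.0 - 2.9q → q_m = 27.3529.
Social marginal cost = private MC + MEC = 8.8 + 0.5q.
Set SMC = demand: 8.8 + 0.5q = 97.0 - 2.9q → q* = 25.9412.
Gap = |27.3529 − 25.9412| = 1.4117.

1.4 units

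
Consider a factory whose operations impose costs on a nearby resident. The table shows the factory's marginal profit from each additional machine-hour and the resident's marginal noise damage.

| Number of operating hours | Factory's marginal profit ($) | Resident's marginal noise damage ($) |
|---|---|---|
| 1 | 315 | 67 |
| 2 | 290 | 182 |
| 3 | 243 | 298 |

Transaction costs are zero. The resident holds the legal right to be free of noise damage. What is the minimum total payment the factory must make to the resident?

$249

Efficient level: marginal profit ≥ marginal noise damage through level 2, so k* = 2.
With the resident holding the right, the factory must at least compensate total damage at k*: 67 + 182 = 249.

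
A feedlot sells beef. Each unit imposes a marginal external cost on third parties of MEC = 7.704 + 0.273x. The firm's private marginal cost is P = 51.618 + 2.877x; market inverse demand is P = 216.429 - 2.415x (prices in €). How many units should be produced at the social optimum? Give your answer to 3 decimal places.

Social marginal cost = private MC + MEC = 59.322 + 3.150x.
Set SMC = demand: 59.322 + 3.150x = 216.429 - 2.415x → x* = 28.2313.

x* = 28.231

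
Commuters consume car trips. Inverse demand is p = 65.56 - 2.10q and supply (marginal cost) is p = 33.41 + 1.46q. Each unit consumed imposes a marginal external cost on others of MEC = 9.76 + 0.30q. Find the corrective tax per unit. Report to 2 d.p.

tax = 11.50 per unit

Social marginal benefit = demand − MEC = 55.80 - 2.40q.
Set SMB = MC: 55.80 - 2.40q = 33.41 + 1.46q → q* = 5.8005.
The Pigouvian tax equals MEC at q*: 9.76 + 0.30×5.8005 = 11.5002.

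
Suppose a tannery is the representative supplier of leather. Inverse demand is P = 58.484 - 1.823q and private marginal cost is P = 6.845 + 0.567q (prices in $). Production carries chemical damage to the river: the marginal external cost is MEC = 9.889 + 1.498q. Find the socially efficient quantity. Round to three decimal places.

Social marginal cost = private MC + MEC = 16.734 + 2.065q.
Set SMC = demand: 16.734 + 2.065q = 58.484 - 1.823q → q* = 10.7382.

q* = 10.738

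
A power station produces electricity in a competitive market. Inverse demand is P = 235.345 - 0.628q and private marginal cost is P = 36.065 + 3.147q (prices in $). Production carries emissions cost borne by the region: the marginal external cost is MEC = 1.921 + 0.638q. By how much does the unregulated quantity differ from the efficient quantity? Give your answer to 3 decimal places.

8.067 units

Market equilibrium (private): 36.065 + 3.147q = 235.345 - 0.628q → q_m = 52.7894.
Social marginal cost = private MC + MEC = 37.986 + 3.785q.
Set SMC = demand: 37.986 + 3.785q = 235.345 - 0.628q → q* = 44.7222.
Gap = |52.7894 − 44.7222| = 8.0672.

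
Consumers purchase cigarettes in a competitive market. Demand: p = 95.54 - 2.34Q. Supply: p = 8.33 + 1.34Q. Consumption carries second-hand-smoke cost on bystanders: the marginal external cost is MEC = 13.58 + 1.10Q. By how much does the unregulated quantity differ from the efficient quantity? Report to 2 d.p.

Market equilibrium (private): 8.33 + 1.34Q = 95.54 - 2.34Q → Q_m = 23.6984.
Social marginal benefit = demand − MEC = 81.96 - 3.44Q.
Set SMB = MC: 81.96 - 3.44Q = 8.33 + 1.34Q → Q* = 15.4038.
Gap = |23.6984 − 15.4038| = 8.2946.

8.29 units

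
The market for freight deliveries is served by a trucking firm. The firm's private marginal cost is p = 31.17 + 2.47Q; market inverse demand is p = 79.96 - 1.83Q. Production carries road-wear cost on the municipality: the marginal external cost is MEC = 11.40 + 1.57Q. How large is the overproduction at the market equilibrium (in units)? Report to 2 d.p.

Market equilibrium (private): 31.17 + 2.47Q = 79.96 - 1.83Q → Q_m = 11.3465.
Social marginal cost = private MC + MEC = 42.57 + 4.04Q.
Set SMC = demand: 42.57 + 4.04Q = 79.96 - 1.83Q → Q* = 6.3697.
Gap = |11.3465 − 6.3697| = 4.9768.

4.98 units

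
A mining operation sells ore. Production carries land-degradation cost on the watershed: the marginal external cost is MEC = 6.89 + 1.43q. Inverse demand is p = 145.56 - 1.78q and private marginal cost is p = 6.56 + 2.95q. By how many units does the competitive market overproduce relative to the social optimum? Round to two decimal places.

7.94 units

Market equilibrium (private): 6.56 + 2.95q = 145.56 - 1.78q → q_m = 29.3869.
Social marginal cost = private MC + MEC = 13.45 + 4.38q.
Set SMC = demand: 13.45 + 4.38q = 145.56 - 1.78q → q* = 21.4464.
Gap = |29.3869 − 21.4464| = 7.9405.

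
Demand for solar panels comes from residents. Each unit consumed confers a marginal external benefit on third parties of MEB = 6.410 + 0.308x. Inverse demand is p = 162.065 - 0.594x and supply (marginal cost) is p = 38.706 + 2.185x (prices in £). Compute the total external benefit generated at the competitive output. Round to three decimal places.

£587.987

Market equilibrium (private): 38.706 + 2.185x = 162.065 - 0.594x → x_m = 44.3897.
Total external benefit = ∫₀^{x_m} (6.410 + 0.308x) dx = 6.410×44.3897 + ½×0.308×44.3897² = 587.9866.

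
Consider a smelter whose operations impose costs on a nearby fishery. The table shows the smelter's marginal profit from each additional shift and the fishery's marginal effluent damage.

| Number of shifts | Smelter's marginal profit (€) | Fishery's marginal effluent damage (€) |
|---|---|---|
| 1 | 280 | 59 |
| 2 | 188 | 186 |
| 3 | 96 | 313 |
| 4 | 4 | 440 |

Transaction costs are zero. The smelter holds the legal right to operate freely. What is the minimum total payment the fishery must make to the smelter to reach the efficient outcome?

€100

Left alone the smelter would choose level 4 (marginal profit stays positive).
Efficient level: k* = 2 (marginal profit ≥ marginal effluent damage through 2).
The fishery must at least cover the smelter's forgone profit from cutting 4→2: 96 + 4 = 100.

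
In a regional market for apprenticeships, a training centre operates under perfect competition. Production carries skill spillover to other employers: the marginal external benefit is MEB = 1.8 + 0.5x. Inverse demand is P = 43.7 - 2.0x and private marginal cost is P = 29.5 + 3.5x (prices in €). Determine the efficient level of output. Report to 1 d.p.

Social marginal cost = private MC − MEB = 27.7 + 3.0x.
Set SMC = demand: 27.7 + 3.0x = 43.7 - 2.0x → x* = 3.2000.

x* = 3.2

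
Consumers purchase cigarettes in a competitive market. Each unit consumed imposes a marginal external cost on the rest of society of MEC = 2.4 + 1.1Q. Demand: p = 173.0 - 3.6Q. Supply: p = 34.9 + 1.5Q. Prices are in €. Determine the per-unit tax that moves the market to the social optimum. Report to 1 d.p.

Social marginal benefit = demand − MEC = 170.6 - 4.7Q.
Set SMB = MC: 170.6 - 4.7Q = 34.9 + 1.5Q → Q* = 21.8871.
The Pigouvian tax equals MEC at Q*: 2.4 + 1.1×21.8871 = 26.4758.

tax = €26.5 per unit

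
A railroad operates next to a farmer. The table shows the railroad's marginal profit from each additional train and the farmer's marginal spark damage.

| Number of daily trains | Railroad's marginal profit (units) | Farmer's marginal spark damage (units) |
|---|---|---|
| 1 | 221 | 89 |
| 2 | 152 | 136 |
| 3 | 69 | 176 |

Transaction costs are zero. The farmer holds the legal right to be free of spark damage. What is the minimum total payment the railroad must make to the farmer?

225

Efficient level: marginal profit ≥ marginal spark damage through level 2, so k* = 2.
With the farmer holding the right, the railroad must at least compensate total damage at k*: 89 + 136 = 225.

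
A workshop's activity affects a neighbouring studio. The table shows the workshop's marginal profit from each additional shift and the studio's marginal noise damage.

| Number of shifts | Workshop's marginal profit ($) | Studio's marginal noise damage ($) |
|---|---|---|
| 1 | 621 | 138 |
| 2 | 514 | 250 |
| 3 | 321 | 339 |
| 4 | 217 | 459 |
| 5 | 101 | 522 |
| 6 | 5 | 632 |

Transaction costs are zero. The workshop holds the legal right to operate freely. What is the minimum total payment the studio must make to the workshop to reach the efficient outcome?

Left alone the workshop would choose level 6 (marginal profit stays positive).
Efficient level: k* = 2 (marginal profit ≥ marginal noise damage through 2).
The studio must at least cover the workshop's forgone profit from cutting 6→2: 321 + 217 + 101 + 5 = 644.

$644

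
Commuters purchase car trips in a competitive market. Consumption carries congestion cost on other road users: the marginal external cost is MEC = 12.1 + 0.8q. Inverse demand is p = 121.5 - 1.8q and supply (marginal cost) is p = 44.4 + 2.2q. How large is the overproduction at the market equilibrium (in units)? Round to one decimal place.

5.7 units

Market equilibrium (private): 44.4 + 2.2q = 121.5 - 1.8q → q_m = 19.2750.
Social marginal benefit = demand − MEC = 109.4 - 2.6q.
Set SMB = MC: 109.4 - 2.6q = 44.4 + 2.2q → q* = 13.5417.
Gap = |19.2750 − 13.5417| = 5.7333.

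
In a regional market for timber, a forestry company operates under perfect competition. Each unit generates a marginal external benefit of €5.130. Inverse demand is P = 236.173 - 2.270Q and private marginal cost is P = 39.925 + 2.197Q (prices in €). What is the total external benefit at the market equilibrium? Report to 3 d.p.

€225.375

Market equilibrium (private): 39.925 + 2.197Q = 236.173 - 2.270Q → Q_m = 43.9328.
Total external benefit = MEB × Q_m = 5.130 × 43.9328 = 225.3753.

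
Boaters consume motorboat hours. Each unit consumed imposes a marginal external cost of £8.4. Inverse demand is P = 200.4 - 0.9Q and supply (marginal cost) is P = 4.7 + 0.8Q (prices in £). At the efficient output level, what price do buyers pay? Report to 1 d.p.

Social marginal benefit = demand − MEC = 192.0 - 0.9Q.
Set SMB = MC: 192.0 - 0.9Q = 4.7 + 0.8Q → Q* = 110.1765.
Consumer price on the demand curve at Q*: 200.4 − 0.9×110.1765 = 101.2412.

P = £101.2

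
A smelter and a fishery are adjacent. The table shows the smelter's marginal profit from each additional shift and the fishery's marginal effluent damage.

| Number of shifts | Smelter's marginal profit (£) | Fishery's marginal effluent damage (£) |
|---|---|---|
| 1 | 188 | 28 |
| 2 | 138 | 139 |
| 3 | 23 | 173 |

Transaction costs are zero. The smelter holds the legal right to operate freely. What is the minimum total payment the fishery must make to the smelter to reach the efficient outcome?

Left alone the smelter would choose level 3 (marginal profit stays positive).
Efficient level: k* = 1 (marginal profit ≥ marginal effluent damage through 1).
The fishery must at least cover the smelter's forgone profit from cutting 3→1: 138 + 23 = 161.

£161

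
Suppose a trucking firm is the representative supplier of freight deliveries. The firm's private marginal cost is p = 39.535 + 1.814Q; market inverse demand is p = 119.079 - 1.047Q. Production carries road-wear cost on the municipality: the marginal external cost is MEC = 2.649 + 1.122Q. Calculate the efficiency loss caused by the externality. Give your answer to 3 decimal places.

DWL = 143.787

Market equilibrium (private): 39.535 + 1.814Q = 119.079 - 1.047Q → Q_m = 27.8029.
Social marginal cost = private MC + MEC = 42.184 + 2.936Q.
Set SMC = demand: 42.184 + 2.936Q = 119.079 - 1.047Q → Q* = 19.3058.
Between Q* and Q_m the wedge SMC − demand runs linearly from 0 to MEC(Q_m), so the loss is a triangle.
DWL = ½ × 8.4971 × 33.8438 = 143.7871.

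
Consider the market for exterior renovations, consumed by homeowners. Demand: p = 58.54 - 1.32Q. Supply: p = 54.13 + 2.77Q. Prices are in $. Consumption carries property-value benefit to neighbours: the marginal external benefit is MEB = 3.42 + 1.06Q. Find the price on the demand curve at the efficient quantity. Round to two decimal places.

P = $55.13

Social marginal benefit = demand + MEB = 61.96 - 0.26Q.
Set SMB = MC: 61.96 - 0.26Q = 54.13 + 2.77Q → Q* = 2.5842.
Consumer price on the demand curve at Q*: 58.54 − 1.32×2.5842 = 55.1289.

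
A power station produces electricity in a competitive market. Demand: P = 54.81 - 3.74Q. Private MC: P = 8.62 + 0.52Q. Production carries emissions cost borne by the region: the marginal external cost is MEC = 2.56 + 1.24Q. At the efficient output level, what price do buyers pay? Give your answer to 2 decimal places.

Social marginal cost = private MC + MEC = 11.18 + 1.76Q.
Set SMC = demand: 11.18 + 1.76Q = 54.81 - 3.74Q → Q* = 7.9327.
Consumer price on the demand curve at Q*: 54.81 − 3.74×7.9327 = 25.1417.

P = 25.14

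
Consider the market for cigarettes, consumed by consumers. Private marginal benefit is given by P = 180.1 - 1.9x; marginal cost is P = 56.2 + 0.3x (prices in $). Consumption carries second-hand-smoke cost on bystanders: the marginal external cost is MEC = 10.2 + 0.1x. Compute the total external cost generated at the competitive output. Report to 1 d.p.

Market equilibrium (private): 56.2 + 0.3x = 180.1 - 1.9x → x_m = 56.3182.
Total external cost = ∫₀^{x_m} (10.2 + 0.1x) dx = 10.2×56.3182 + ½×0.1×56.3182² = 733.0326.

$733.0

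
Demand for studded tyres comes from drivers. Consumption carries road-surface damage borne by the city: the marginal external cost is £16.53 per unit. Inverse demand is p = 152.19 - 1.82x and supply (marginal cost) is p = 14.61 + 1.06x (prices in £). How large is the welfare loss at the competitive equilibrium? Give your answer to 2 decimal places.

DWL = £47.44

Market equilibrium (private): 14.61 + 1.06x = 152.19 - 1.82x → x_m = 47.7708.
Social marginal benefit = demand − MEC = 135.66 - 1.82x.
Set SMB = MC: 135.66 - 1.82x = 14.61 + 1.06x → x* = 42.0313.
Between x* and x_m the wedge MC − SMB runs linearly from 0 to MEC(x_m), so the loss is a triangle.
DWL = ½ × 5.7395 × 16.5300 = 47.4370.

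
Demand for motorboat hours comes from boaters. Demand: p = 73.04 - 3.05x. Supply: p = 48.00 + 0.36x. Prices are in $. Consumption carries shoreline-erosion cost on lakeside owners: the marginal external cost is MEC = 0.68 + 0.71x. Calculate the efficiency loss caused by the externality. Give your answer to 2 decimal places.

Market equilibrium (private): 48.00 + 0.36x = 73.04 - 3.05x → x_m = 7.3431.
Social marginal benefit = demand − MEC = 72.36 - 3.76x.
Set SMB = MC: 72.36 - 3.76x = 48.00 + 0.36x → x* = 5.9126.
Between x* and x_m the wedge MC − SMB runs linearly from 0 to MEC(x_m), so the loss is a triangle.
DWL = ½ × 1.4305 × 5.8936 = 4.2154.

DWL = $4.22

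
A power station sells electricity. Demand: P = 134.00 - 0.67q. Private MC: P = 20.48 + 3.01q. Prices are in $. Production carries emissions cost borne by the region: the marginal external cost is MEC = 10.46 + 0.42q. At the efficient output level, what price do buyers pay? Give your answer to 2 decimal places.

P = $117.16

Social marginal cost = private MC + MEC = 30.94 + 3.43q.
Set SMC = demand: 30.94 + 3.43q = 134.00 - 0.67q → q* = 25.1366.
Consumer price on the demand curve at q*: 134.00 − 0.67×25.1366 = 117.1585.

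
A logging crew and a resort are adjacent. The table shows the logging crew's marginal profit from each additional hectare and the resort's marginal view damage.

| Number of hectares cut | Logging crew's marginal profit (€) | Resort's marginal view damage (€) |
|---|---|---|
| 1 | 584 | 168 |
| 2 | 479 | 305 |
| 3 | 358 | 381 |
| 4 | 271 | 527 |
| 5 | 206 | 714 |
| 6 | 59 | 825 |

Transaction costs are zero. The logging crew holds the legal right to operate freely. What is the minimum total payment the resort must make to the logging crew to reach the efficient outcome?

€894

Left alone the logging crew would choose level 6 (marginal profit stays positive).
Efficient level: k* = 2 (marginal profit ≥ marginal view damage through 2).
The resort must at least cover the logging crew's forgone profit from cutting 6→2: 358 + 271 + 206 + 59 = 894.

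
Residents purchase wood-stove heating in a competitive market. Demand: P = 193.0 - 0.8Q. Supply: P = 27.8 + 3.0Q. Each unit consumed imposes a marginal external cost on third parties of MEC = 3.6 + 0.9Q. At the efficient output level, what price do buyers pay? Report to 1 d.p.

P = 165.5

Social marginal benefit = demand − MEC = 189.4 - 1.7Q.
Set SMB = MC: 189.4 - 1.7Q = 27.8 + 3.0Q → Q* = 34.3830.
Consumer price on the demand curve at Q*: 193.0 − 0.8×34.3830 = 165.4936.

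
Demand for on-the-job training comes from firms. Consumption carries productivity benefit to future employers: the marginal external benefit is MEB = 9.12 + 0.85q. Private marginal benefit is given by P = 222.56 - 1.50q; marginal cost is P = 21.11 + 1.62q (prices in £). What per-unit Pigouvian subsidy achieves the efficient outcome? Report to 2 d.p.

Social marginal benefit = demand + MEB = 231.68 - 0.65q.
Set SMB = MC: 231.68 - 0.65q = 21.11 + 1.62q → q* = 92.7621.
The Pigouvian subsidy equals MEB at q*: 9.12 + 0.85×92.7621 = 87.9678.

subsidy = £87.97 per unit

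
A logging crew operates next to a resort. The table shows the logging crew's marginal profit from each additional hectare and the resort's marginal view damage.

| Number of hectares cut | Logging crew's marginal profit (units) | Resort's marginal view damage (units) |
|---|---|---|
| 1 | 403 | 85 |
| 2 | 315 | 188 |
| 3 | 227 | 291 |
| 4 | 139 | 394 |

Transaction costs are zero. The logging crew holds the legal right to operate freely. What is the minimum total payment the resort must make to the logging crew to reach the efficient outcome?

366

Left alone the logging crew would choose level 4 (marginal profit stays positive).
Efficient level: k* = 2 (marginal profit ≥ marginal view damage through 2).
The resort must at least cover the logging crew's forgone profit from cutting 4→2: 227 + 139 = 366.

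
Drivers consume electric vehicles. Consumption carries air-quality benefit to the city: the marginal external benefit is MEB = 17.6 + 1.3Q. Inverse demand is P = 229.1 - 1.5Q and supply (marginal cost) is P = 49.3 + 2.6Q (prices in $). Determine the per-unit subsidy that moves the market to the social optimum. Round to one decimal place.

Social marginal benefit = demand + MEB = 246.7 - 0.2Q.
Set SMB = MC: 246.7 - 0.2Q = 49.3 + 2.6Q → Q* = 70.5000.
The Pigouvian subsidy equals MEB at Q*: 17.6 + 1.3×70.5000 = 109.2500.

subsidy = $109.3 per unit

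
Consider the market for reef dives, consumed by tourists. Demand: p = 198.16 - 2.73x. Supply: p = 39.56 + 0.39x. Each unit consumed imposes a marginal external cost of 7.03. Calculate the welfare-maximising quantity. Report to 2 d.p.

x* = 48.58

Social marginal benefit = demand − MEC = 191.13 - 2.73x.
Set SMB = MC: 191.13 - 2.73x = 39.56 + 0.39x → x* = 48.5801.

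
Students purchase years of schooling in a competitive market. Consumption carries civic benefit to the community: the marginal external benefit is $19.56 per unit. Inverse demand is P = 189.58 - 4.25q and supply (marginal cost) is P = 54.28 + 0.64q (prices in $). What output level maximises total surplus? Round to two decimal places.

Social marginal benefit = demand + MEB = 209.14 - 4.25q.
Set SMB = MC: 209.14 - 4.25q = 54.28 + 0.64q → q* = 31.6687.

q* = 31.67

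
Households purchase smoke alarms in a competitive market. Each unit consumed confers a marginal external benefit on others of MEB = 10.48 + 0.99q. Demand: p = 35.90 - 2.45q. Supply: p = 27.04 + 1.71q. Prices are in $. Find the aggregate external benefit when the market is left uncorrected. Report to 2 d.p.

Market equilibrium (private): 27.04 + 1.71q = 35.90 - 2.45q → q_m = 2.1298.
Total external benefit = ∫₀^{q_m} (10.48 + 0.99q) dq = 10.48×2.1298 + ½×0.99×2.1298² = 24.5656.

$24.57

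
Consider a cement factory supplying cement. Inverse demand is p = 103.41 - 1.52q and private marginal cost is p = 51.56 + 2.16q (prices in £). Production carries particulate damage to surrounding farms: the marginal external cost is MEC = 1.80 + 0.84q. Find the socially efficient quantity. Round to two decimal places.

Social marginal cost = private MC + MEC = 53.36 + 3.00q.
Set SMC = demand: 53.36 + 3.00q = 103.41 - 1.52q → q* = 11.0730.

q* = 11.07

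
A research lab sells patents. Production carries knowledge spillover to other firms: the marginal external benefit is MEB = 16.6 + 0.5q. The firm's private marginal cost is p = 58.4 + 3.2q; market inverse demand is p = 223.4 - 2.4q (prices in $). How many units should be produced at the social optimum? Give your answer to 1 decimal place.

Social marginal cost = private MC − MEB = 41.8 + 2.7q.
Set SMC = demand: 41.8 + 2.7q = 223.4 - 2.4q → q* = 35.6078.

q* = 35.6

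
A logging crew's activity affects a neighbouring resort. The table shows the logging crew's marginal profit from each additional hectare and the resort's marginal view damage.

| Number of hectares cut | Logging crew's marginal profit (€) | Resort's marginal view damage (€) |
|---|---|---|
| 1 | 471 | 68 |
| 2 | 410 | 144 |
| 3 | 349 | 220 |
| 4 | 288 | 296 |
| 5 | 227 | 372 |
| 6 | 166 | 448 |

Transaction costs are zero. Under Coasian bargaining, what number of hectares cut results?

Bargaining reaches the level where marginal profit last exceeds marginal view damage.
That holds through level 3 (349 ≥ 220) but not at 4 (288 < 296).

3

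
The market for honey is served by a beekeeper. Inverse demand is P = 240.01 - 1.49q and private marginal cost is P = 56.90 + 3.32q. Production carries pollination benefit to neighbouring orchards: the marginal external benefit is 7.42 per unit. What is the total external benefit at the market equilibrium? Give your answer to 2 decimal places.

Market equilibrium (private): 56.90 + 3.32q = 240.01 - 1.49q → q_m = 38.0686.
Total external benefit = MEB × q_m = 7.42 × 38.0686 = 282.4690.

282.47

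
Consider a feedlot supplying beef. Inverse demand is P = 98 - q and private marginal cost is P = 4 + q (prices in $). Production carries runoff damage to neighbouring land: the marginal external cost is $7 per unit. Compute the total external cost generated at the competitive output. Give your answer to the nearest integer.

$329

Market equilibrium (private): 4 + q = 98 - q → q_m = 47.0000.
Total external cost = MEC × q_m = 7 × 47.0000 = 329.0000.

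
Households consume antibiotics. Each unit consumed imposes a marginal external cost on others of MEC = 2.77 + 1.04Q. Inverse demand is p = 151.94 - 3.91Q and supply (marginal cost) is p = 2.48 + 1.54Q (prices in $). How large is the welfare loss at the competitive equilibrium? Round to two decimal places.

DWL = $75.43

Market equilibrium (private): 2.48 + 1.54Q = 151.94 - 3.91Q → Q_m = 27.4239.
Social marginal benefit = demand − MEC = 149.17 - 4.95Q.
Set SMB = MC: 149.17 - 4.95Q = 2.48 + 1.54Q → Q* = 22.6025.
Height of the DWL triangle at Q_m is MC(Q_m) − SMB(Q_m) = MEC(Q_m) = 31.2908.
DWL = ½ × 4.8214 × 31.2908 = 75.4327.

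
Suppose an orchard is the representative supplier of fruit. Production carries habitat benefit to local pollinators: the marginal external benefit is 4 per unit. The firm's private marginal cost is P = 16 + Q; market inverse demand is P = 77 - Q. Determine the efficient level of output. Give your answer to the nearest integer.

Q* = 33

Social marginal cost = private MC − MEB = 12 + Q.
Set SMC = demand: 12 + Q = 77 - Q → Q* = 32.5000.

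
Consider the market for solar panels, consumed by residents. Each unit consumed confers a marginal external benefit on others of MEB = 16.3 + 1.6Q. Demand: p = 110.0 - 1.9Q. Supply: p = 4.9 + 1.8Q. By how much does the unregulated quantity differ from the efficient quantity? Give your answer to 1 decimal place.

Market equilibrium (private): 4.9 + 1.8Q = 110.0 - 1.9Q → Q_m = 28.4054.
Social marginal benefit = demand + MEB = 126.3 - 0.3Q.
Set SMB = MC: 126.3 - 0.3Q = 4.9 + 1.8Q → Q* = 57.8095.
Gap = |28.4054 − 57.8095| = 29.4041.

29.4 units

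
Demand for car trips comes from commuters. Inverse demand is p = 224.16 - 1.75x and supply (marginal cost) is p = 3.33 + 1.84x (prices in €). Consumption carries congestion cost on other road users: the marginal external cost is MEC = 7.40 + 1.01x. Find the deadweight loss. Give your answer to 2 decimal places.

DWL = €525.45

Market equilibrium (private): 3.33 + 1.84x = 224.16 - 1.75x → x_m = 61.5125.
Social marginal benefit = demand − MEC = 216.76 - 2.76x.
Set SMB = MC: 216.76 - 2.76x = 3.33 + 1.84x → x* = 46.3978.
Between x* and x_m the wedge MC − SMB runs linearly from 0 to MEC(x_m), so the loss is a triangle.
DWL = ½ × 15.1147 × 69.5277 = 525.4452.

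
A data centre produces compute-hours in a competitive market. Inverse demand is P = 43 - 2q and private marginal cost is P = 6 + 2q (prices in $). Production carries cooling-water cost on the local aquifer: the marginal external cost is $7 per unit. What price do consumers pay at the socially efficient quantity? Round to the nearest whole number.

P = $28

Social marginal cost = private MC + MEC = 13 + 2q.
Set SMC = demand: 13 + 2q = 43 - 2q → q* = 7.5000.
Consumer price on the demand curve at q*: 43 − 2×7.5000 = 28.0000.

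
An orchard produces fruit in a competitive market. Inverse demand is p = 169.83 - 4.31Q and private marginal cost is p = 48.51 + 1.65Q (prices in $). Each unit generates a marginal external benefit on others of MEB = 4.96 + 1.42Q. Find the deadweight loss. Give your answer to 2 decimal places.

DWL = $126.30

Market equilibrium (private): 48.51 + 1.65Q = 169.83 - 4.31Q → Q_m = 20.3557.
Social marginal cost = private MC − MEB = 43.55 + 0.23Q.
Set SMC = demand: 43.55 + 0.23Q = 169.83 - 4.31Q → Q* = 27.8150.
Between Q* and Q_m the wedge demand − SMC runs linearly from 0 to MEB(Q_m), so the loss is a triangle.
DWL = ½ × 7.4593 × 33.8651 = 126.3050.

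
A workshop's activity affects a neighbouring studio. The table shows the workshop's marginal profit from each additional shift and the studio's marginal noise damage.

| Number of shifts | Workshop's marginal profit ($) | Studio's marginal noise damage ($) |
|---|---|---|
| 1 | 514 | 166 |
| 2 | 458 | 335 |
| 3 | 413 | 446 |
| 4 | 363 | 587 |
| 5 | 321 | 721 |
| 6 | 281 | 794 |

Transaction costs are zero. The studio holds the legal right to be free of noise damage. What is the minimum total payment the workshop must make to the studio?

$501

Efficient level: marginal profit ≥ marginal noise damage through level 2, so k* = 2.
With the studio holding the right, the workshop must at least compensate total damage at k*: 166 + 335 = 501.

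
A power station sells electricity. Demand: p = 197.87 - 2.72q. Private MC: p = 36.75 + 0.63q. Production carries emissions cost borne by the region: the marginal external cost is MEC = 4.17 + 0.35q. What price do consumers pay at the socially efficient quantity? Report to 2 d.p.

Social marginal cost = private MC + MEC = 40.92 + 0.98q.
Set SMC = demand: 40.92 + 0.98q = 197.87 - 2.72q → q* = 42.4189.
Consumer price on the demand curve at q*: 197.87 − 2.72×42.4189 = 82.4906.

P = 82.49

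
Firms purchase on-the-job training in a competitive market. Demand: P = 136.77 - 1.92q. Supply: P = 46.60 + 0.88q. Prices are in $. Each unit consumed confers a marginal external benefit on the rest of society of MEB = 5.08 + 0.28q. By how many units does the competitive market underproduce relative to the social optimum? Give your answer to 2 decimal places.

5.59 units

Market equilibrium (private): 46.60 + 0.88q = 136.77 - 1.92q → q_m = 32.2036.
Social marginal benefit = demand + MEB = 141.85 - 1.64q.
Set SMB = MC: 141.85 - 1.64q = 46.60 + 0.88q → q* = 37.7976.
Gap = |32.2036 − 37.7976| = 5.5940.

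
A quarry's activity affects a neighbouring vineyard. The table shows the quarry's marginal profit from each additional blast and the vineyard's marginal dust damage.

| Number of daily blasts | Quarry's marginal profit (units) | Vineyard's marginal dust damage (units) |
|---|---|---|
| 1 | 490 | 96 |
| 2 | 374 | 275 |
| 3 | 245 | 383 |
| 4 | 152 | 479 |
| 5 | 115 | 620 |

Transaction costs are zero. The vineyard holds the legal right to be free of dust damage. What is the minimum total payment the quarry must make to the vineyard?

371

Efficient level: marginal profit ≥ marginal dust damage through level 2, so k* = 2.
With the vineyard holding the right, the quarry must at least compensate total damage at k*: 96 + 275 = 371.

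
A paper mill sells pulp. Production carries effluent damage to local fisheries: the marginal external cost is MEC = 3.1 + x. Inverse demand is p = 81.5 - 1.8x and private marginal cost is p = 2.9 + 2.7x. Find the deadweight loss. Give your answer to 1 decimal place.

DWL = 38.5

Market equilibrium (private): 2.9 + 2.7x = 81.5 - 1.8x → x_m = 17.4667.
Social marginal cost = private MC + MEC = 6.0 + 3.7x.
Set SMC = demand: 6.0 + 3.7x = 81.5 - 1.8x → x* = 13.7273.
The loss is the area between SMC and demand from x* to x_m; with linear curves that's a triangle of height MEC(x_m).
DWL = ½ × 3.7394 × 20.5667 = 38.4536.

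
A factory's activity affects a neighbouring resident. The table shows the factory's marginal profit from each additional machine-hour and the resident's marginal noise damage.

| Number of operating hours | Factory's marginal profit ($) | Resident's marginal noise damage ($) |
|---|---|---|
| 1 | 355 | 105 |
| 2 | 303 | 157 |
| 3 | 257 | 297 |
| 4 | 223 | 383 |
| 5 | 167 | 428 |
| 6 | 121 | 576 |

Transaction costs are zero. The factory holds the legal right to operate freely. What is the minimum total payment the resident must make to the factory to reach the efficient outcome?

$768

Left alone the factory would choose level 6 (marginal profit stays positive).
Efficient level: k* = 2 (marginal profit ≥ marginal noise damage through 2).
The resident must at least cover the factory's forgone profit from cutting 6→2: 257 + 223 + 167 + 121 = 768.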